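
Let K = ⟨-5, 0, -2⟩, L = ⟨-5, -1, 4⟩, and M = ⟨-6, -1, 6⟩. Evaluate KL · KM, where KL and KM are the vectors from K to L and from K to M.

49

KL = L − K = (0, -1, 6)
KM = M − K = (-1, -1, 8)
KL · KM = 0·(-1) + (-1)·(-1) + 6·8 = 0 + 1 + 48 = 49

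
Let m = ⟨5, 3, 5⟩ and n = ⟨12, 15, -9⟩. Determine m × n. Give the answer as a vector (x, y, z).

(-102, 105, 39)

i: 3·(-9) - 5·15 = -27 - 75 = -102
j: 5·12 - 5·(-9) = 60 - (-45) = 105
k: 5·15 - 3·12 = 75 - 36 = 39
m × n = (-102, 105, 39)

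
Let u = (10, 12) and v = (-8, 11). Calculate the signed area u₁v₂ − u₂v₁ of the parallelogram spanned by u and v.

206

10·11 - 12·(-8) = 110 - (-96) = 206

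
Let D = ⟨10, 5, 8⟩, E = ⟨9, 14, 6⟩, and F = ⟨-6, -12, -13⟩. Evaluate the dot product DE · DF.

DE = E − D = (-1, 9, -2)
DF = F − D = (-16, -17, -21)
DE · DF = (-1)·(-16) + 9·(-17) + (-2)·(-21) = 16 - 153 + 42 = -95

-95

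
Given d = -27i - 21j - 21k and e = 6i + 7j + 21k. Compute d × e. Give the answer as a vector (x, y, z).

(-294, 441, -63)

i: (-21)·21 - (-21)·7 = -441 - (-147) = -294
j: (-21)·6 - (-27)·21 = -126 - (-567) = 441
k: (-27)·7 - (-21)·6 = -189 - (-126) = -63
d × e = (-294, 441, -63)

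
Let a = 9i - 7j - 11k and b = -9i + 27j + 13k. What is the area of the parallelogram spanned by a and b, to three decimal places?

274.153

i: (-7)·13 - (-11)·27 = -91 - (-297) = 206
j: (-11)·(-9) - 9·13 = 99 - 117 = -18
k: 9·27 - (-7)·(-9) = 243 - 63 = 180
a × b = (206, -18, 180)
|a × b| = √(206² + (-18)² + 180²) = √75160 ≈ 274.1532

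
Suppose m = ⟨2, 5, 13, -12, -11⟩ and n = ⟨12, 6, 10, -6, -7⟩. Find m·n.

m · n = 2·12 + 5·6 + 13·10 + (-12)·(-6) + (-11)·(-7) = 24 + 30 + 130 + 72 + 77 = 333

333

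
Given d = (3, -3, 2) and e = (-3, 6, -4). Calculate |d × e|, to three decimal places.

10.817

i: (-3)·(-4) - 2·6 = 12 - 12 = 0
j: 2·(-3) - 3·(-4) = -6 - (-12) = 6
k: 3·6 - (-3)·(-3) = 18 - 9 = 9
d × e = (0, 6, 9)
|d × e| = √(0² + 6² + 9²) = √117 ≈ 10.8167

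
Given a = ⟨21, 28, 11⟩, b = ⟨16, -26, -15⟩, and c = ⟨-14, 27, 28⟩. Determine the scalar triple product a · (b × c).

b × c:
i: (-26)·28 - (-15)·27 = -728 - (-405) = -323
j: (-15)·(-14) - 16·28 = 210 - 448 = -238
k: 16·27 - (-26)·(-14) = 432 - 364 = 68
b × c = (-323, -238, 68)
a · (b × c) = 21·(-323) + 28·(-238) + 11·68 = -6783 - 6664 + 748 = -12699

-12699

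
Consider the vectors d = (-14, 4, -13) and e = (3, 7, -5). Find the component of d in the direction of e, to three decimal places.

5.598

d · e = (-14)·3 + 4·7 + (-13)·(-5) = -42 + 28 + 65 = 51
|e| = √(9 + 49 + 25) = √83 ≈ 9.1104
comp_e d = 51 / √83 ≈ 5.598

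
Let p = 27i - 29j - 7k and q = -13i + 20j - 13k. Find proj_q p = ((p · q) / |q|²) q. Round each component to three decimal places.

p · q = 27·(-13) + (-29)·20 + (-7)·(-13) = -351 - 580 + 91 = -840
|q|² = 169 + 400 + 169 = 738
proj_q p = (-840/738) · (-13, 20, -13) ≈ (14.797, -22.764, 14.797)

(14.797, -22.764, 14.797)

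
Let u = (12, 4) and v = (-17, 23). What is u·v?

u · v = 12·(-17) + 4·23 = -204 + 92 = -112

-112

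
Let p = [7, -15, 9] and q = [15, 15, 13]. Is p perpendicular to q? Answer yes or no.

p · q = 7·15 + (-15)·15 + 9·13 = 105 - 225 + 117 = -3
Nonzero, so the vectors are not orthogonal.

no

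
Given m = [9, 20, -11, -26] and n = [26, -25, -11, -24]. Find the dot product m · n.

m · n = 9·26 + 20·(-25) + (-11)·(-11) + (-26)·(-24) = 234 - 500 + 121 + 624 = 479

479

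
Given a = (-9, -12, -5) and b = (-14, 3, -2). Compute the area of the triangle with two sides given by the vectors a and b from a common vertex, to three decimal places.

102.774

i: (-12)·(-2) - (-5)·3 = 24 - (-15) = 39
j: (-5)·(-14) - (-9)·(-2) = 70 - 18 = 52
k: (-9)·3 - (-12)·(-14) = -27 - 168 = -195
a × b = (39, 52, -195)
|a × b| = √(39² + 52² + (-195)²) = √42250 ≈ 205.5480
area = ½ · 205.5480 ≈ 102.774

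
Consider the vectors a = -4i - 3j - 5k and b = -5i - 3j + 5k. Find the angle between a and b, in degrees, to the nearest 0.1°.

85.8

a · b = (-4)·(-5) + (-3)·(-3) + (-5)·5 = 20 + 9 - 25 = 4
|a|² = 16 + 9 + 25 = 50,  |a| = √50 ≈ 7.071068
|b|² = 25 + 9 + 25 = 59,  |b| = √59 ≈ 7.681146
cos θ = 4 / (7.071068 · 7.681146) ≈ 0.07365
θ = arccos(0.07365) ≈ 85.8°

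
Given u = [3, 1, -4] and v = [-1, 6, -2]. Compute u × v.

i: 1·(-2) - (-4)·6 = -2 - (-24) = 22
j: (-4)·(-1) - 3·(-2) = 4 - (-6) = 10
k: 3·6 - 1·(-1) = 18 - (-1) = 19
u × v = (22, 10, 19)

(22, 10, 19)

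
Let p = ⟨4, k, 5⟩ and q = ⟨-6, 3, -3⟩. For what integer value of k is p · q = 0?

p · q = 4·(-6) + k·3 + 5·(-3) = -39 + 3k
Set equal to 0: 3k = 39, so k = 13.

13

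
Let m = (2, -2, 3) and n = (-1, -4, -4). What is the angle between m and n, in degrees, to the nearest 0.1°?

104.7

m · n = 2·(-1) + (-2)·(-4) + 3·(-4) = -2 + 8 - 12 = -6
|m|² = 4 + 4 + 9 = 17,  |m| = √17 ≈ 4.123106
|n|² = 1 + 16 + 16 = 33,  |n| = √33 ≈ 5.744563
cos θ = -6 / (4.123106 · 5.744563) ≈ -0.25332
θ = arccos(-0.25332) ≈ 104.7°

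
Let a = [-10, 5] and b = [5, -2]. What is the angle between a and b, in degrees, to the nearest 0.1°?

a · b = (-10)·5 + 5·(-2) = -50 - 10 = -60
|a|² = 100 + 25 = 125,  |a| = √125 ≈ 11.180340
|b|² = 25 + 4 = 29,  |b| = √29 ≈ 5.385165
cos θ = -60 / (11.180340 · 5.385165) ≈ -0.99655
θ = arccos(-0.99655) ≈ 175.2°

175.2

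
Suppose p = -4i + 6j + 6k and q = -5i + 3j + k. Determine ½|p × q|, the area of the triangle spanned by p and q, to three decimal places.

i: 6·1 - 6·3 = 6 - 18 = -12
j: 6·(-5) - (-4)·1 = -30 - (-4) = -26
k: (-4)·3 - 6·(-5) = -12 - (-30) = 18
p × q = (-12, -26, 18)
|p × q| = √((-12)² + (-26)² + 18²) = √1144 ≈ 33.8231
area = ½ · 33.8231 ≈ 16.912

16.912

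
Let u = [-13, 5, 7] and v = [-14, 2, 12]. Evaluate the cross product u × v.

i: 5·12 - 7·2 = 60 - 14 = 46
j: 7·(-14) - (-13)·12 = -98 - (-156) = 58
k: (-13)·2 - 5·(-14) = -26 - (-70) = 44
u × v = (46, 58, 44)

(46, 58, 44)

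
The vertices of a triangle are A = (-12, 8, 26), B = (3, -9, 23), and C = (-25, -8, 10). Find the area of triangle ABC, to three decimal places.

AB = (15, -17, -3),  AC = (-13, -16, -16)
i: (-17)·(-16) - (-3)·(-16) = 272 - 48 = 224
j: (-3)·(-13) - 15·(-16) = 39 - (-240) = 279
k: 15·(-16) - (-17)·(-13) = -240 - 221 = -461
AB × AC = (224, 279, -461)
|AB × AC| = √340538 ≈ 583.5563
area = ½ · 583.5563 ≈ 291.778

291.778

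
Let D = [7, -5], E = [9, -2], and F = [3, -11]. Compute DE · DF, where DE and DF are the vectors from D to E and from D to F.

DE = E − D = (2, 3)
DF = F − D = (-4, -6)
DE · DF = 2·(-4) + 3·(-6) = -8 - 18 = -26

-26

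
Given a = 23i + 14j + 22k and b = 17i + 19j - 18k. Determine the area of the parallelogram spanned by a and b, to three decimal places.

i: 14·(-18) - 22·19 = -252 - 418 = -670
j: 22·17 - 23·(-18) = 374 - (-414) = 788
k: 23·19 - 14·17 = 437 - 238 = 199
a × b = (-670, 788, 199)
|a × b| = √((-670)² + 788² + 199²) = √1109445 ≈ 1053.3020

1053.302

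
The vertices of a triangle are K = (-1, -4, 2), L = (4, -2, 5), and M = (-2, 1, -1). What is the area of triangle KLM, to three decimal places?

18.125

KL = (5, 2, 3),  KM = (-1, 5, -3)
i: 2·(-3) - 3·5 = -6 - 15 = -21
j: 3·(-1) - 5·(-3) = -3 - (-15) = 12
k: 5·5 - 2·(-1) = 25 - (-2) = 27
KL × KM = (-21, 12, 27)
|KL × KM| = √1314 ≈ 36.2491
area = ½ · 36.2491 ≈ 18.125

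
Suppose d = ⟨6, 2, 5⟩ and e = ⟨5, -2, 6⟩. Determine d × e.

(22, -11, -22)

i: 2·6 - 5·(-2) = 12 - (-10) = 22
j: 5·5 - 6·6 = 25 - 36 = -11
k: 6·(-2) - 2·5 = -12 - 10 = -22
d × e = (22, -11, -22)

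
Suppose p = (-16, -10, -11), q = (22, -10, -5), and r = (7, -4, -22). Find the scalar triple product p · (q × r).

q × r:
i: (-10)·(-22) - (-5)·(-4) = 220 - 20 = 200
j: (-5)·7 - 22·(-22) = -35 - (-484) = 449
k: 22·(-4) - (-10)·7 = -88 - (-70) = -18
q × r = (200, 449, -18)
p · (q × r) = (-16)·200 + (-10)·449 + (-11)·(-18) = -3200 - 4490 + 198 = -7492

-7492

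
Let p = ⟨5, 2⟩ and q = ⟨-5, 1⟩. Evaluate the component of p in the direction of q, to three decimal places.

-4.511

p · q = 5·(-5) + 2·1 = -25 + 2 = -23
|q| = √(25 + 1) = √26 ≈ 5.0990
comp_q p = -23 / √26 ≈ -4.511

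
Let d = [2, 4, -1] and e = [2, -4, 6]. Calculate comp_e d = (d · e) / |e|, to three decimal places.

-2.405

d · e = 2·2 + 4·(-4) + (-1)·6 = 4 - 16 - 6 = -18
|e| = √(4 + 16 + 36) = √56 ≈ 7.4833
comp_e d = -18 / √56 ≈ -2.405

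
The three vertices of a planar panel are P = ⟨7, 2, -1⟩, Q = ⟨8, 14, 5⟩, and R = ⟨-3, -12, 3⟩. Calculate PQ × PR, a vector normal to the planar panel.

(132, -64, 106)

PQ = (1, 12, 6)
PR = (-10, -14, 4)
i: 12·4 - 6·(-14) = 48 - (-84) = 132
j: 6·(-10) - 1·4 = -60 - 4 = -64
k: 1·(-14) - 12·(-10) = -14 - (-120) = 106
PQ × PR = (132, -64, 106)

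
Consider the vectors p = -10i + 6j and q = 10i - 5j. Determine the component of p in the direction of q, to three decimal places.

-11.628

p · q = (-10)·10 + 6·(-5) = -100 - 30 = -130
|q| = √(100 + 25) = √125 ≈ 11.1803
comp_q p = -130 / √125 ≈ -11.628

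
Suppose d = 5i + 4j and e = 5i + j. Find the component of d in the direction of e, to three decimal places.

d · e = 5·5 + 4·1 = 25 + 4 = 29
|e| = √(25 + 1) = √26 ≈ 5.0990
comp_e d = 29 / √26 ≈ 5.687

5.687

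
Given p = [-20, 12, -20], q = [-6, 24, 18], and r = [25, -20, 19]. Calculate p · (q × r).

q × r:
i: 24·19 - 18·(-20) = 456 - (-360) = 816
j: 18·25 - (-6)·19 = 450 - (-114) = 564
k: (-6)·(-20) - 24·25 = 120 - 600 = -480
q × r = (816, 564, -480)
p · (q × r) = (-20)·816 + 12·564 + (-20)·(-480) = -16320 + 6768 + 9600 = 48

48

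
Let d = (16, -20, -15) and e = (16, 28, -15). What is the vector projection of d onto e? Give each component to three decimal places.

d · e = 16·16 + (-20)·28 + (-15)·(-15) = 256 - 560 + 225 = -79
|e|² = 256 + 784 + 225 = 1265
proj_e d = (-79/1265) · (16, 28, -15) ≈ (-0.999, -1.749, 0.937)

(-0.999, -1.749, 0.937)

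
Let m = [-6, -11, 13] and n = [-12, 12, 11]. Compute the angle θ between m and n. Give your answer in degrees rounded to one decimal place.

76.9

m · n = (-6)·(-12) + (-11)·12 + 13·11 = 72 - 132 + 143 = 83
|m|² = 36 + 121 + 169 = 326,  |m| = √326 ≈ 18.055470
|n|² = 144 + 144 + 121 = 409,  |n| = √409 ≈ 20.223748
cos θ = 83 / (18.055470 · 20.223748) ≈ 0.22730
θ = arccos(0.22730) ≈ 76.9°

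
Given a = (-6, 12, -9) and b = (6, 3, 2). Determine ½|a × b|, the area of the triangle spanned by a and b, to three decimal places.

55.823

i: 12·2 - (-9)·3 = 24 - (-27) = 51
j: (-9)·6 - (-6)·2 = -54 - (-12) = -42
k: (-6)·3 - 12·6 = -18 - 72 = -90
a × b = (51, -42, -90)
|a × b| = √(51² + (-42)² + (-90)²) = √12465 ≈ 111.6468
area = ½ · 111.6468 ≈ 55.823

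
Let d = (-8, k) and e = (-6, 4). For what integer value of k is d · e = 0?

d · e = (-8)·(-6) + k·4 = 48 + 4k
Set equal to 0: 4k = -48, so k = -12.

-12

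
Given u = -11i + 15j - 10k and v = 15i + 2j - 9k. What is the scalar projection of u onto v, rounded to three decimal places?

-2.556

u · v = (-11)·15 + 15·2 + (-10)·(-9) = -165 + 30 + 90 = -45
|v| = √(225 + 4 + 81) = √310 ≈ 17.6068
comp_v u = -45 / √310 ≈ -2.556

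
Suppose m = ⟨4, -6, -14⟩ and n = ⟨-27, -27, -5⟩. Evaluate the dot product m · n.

m · n = 4·(-27) + (-6)·(-27) + (-14)·(-5) = -108 + 162 + 70 = 124

124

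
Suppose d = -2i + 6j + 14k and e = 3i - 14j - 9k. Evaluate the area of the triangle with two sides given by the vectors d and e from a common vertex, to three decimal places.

i: 6·(-9) - 14·(-14) = -54 - (-196) = 142
j: 14·3 - (-2)·(-9) = 42 - 18 = 24
k: (-2)·(-14) - 6·3 = 28 - 18 = 10
d × e = (142, 24, 10)
|d × e| = √(142² + 24² + 10²) = √20840 ≈ 144.3607
area = ½ · 144.3607 ≈ 72.180

72.180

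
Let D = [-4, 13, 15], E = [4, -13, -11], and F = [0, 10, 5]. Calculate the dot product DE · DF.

DE = E − D = (8, -26, -26)
DF = F − D = (4, -3, -10)
DE · DF = 8·4 + (-26)·(-3) + (-26)·(-10) = 32 + 78 + 260 = 370

370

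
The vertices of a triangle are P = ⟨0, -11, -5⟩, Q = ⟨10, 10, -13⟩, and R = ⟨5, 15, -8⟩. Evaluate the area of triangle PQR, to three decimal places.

PQ = (10, 21, -8),  PR = (5, 26, -3)
i: 21·(-3) - (-8)·26 = -63 - (-208) = 145
j: (-8)·5 - 10·(-3) = -40 - (-30) = -10
k: 10·26 - 21·5 = 260 - 105 = 155
PQ × PR = (145, -10, 155)
|PQ × PR| = √45150 ≈ 212.4853
area = ½ · 212.4853 ≈ 106.243

106.243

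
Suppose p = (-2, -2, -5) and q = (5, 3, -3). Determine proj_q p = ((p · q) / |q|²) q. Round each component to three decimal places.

p · q = (-2)·5 + (-2)·3 + (-5)·(-3) = -10 - 6 + 15 = -1
|q|² = 25 + 9 + 9 = 43
proj_q p = (-1/43) · (5, 3, -3) ≈ (-0.116, -0.070, 0.070)

(-0.116, -0.070, 0.070)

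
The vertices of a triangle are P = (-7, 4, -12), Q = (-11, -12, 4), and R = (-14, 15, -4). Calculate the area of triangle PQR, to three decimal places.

PQ = (-4, -16, 16),  PR = (-7, 11, 8)
i: (-16)·8 - 16·11 = -128 - 176 = -304
j: 16·(-7) - (-4)·8 = -112 - (-32) = -80
k: (-4)·11 - (-16)·(-7) = -44 - 112 = -156
PQ × PR = (-304, -80, -156)
|PQ × PR| = √123152 ≈ 350.9302
area = ½ · 350.9302 ≈ 175.465

175.465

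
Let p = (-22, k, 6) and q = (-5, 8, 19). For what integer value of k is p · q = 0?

-28

p · q = (-22)·(-5) + k·8 + 6·19 = 224 + 8k
Set equal to 0: 8k = -224, so k = -28.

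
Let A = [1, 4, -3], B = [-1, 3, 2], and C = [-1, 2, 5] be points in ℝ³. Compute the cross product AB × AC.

(2, 6, 2)

AB = (-2, -1, 5)
AC = (-2, -2, 8)
i: (-1)·8 - 5·(-2) = -8 - (-10) = 2
j: 5·(-2) - (-2)·8 = -10 - (-16) = 6
k: (-2)·(-2) - (-1)·(-2) = 4 - 2 = 2
AB × AC = (2, 6, 2)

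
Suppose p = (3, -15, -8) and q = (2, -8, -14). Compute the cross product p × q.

i: (-15)·(-14) - (-8)·(-8) = 210 - 64 = 146
j: (-8)·2 - 3·(-14) = -16 - (-42) = 26
k: 3·(-8) - (-15)·2 = -24 - (-30) = 6
p × q = (146, 26, 6)

(146, 26, 6)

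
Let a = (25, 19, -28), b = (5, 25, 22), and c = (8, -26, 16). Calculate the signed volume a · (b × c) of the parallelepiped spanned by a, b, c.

35364

b × c:
i: 25·16 - 22·(-26) = 400 - (-572) = 972
j: 22·8 - 5·16 = 176 - 80 = 96
k: 5·(-26) - 25·8 = -130 - 200 = -330
b × c = (972, 96, -330)
a · (b × c) = 25·972 + 19·96 + (-28)·(-330) = 24300 + 1824 + 9240 = 35364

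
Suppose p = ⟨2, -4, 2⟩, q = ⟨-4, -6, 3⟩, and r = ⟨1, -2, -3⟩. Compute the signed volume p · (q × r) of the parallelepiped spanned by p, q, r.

112

q × r:
i: (-6)·(-3) - 3·(-2) = 18 - (-6) = 24
j: 3·1 - (-4)·(-3) = 3 - 12 = -9
k: (-4)·(-2) - (-6)·1 = 8 - (-6) = 14
q × r = (24, -9, 14)
p · (q × r) = 2·24 + (-4)·(-9) + 2·14 = 48 + 36 + 28 = 112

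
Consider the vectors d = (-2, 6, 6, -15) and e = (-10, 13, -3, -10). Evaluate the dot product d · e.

230

d · e = (-2)·(-10) + 6·13 + 6·(-3) + (-15)·(-10) = 20 + 78 - 18 + 150 = 230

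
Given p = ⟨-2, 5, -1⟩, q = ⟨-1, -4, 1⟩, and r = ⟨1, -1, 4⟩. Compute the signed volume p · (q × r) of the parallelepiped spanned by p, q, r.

50

q × r:
i: (-4)·4 - 1·(-1) = -16 - (-1) = -15
j: 1·1 - (-1)·4 = 1 - (-4) = 5
k: (-1)·(-1) - (-4)·1 = 1 - (-4) = 5
q × r = (-15, 5, 5)
p · (q × r) = (-2)·(-15) + 5·5 + (-1)·5 = 30 + 25 - 5 = 50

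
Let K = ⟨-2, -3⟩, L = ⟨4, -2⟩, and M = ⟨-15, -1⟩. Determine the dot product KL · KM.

KL = L − K = (6, 1)
KM = M − K = (-13, 2)
KL · KM = 6·(-13) + 1·2 = -78 + 2 = -76

-76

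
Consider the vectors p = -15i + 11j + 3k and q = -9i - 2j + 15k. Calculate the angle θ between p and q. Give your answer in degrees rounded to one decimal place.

61.6

p · q = (-15)·(-9) + 11·(-2) + 3·15 = 135 - 22 + 45 = 158
|p|² = 225 + 121 + 9 = 355,  |p| = √355 ≈ 18.841444
|q|² = 81 + 4 + 225 = 310,  |q| = √310 ≈ 17.606817
cos θ = 158 / (18.841444 · 17.606817) ≈ 0.47628
θ = arccos(0.47628) ≈ 61.6°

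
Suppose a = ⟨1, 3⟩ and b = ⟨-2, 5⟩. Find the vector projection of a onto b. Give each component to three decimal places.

a · b = 1·(-2) + 3·5 = -2 + 15 = 13
|b|² = 4 + 25 = 29
proj_b a = (13/29) · (-2, 5) ≈ (-0.897, 2.241)

(-0.897, 2.241)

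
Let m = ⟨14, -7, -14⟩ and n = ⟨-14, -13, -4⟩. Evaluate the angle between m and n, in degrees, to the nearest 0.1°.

m · n = 14·(-14) + (-7)·(-13) + (-14)·(-4) = -196 + 91 + 56 = -49
|m|² = 196 + 49 + 196 = 441,  |m| = √441 ≈ 21.000000
|n|² = 196 + 169 + 16 = 381,  |n| = √381 ≈ 19.519221
cos θ = -49 / (21.000000 · 19.519221) ≈ -0.11954
θ = arccos(-0.11954) ≈ 96.9°

96.9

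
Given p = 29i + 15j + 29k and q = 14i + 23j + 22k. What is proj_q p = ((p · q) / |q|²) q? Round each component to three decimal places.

p · q = 29·14 + 15·23 + 29·22 = 406 + 345 + 638 = 1389
|q|² = 196 + 529 + 484 = 1209
proj_q p = (1389/1209) · (14, 23, 22) ≈ (16.084, 26.424, 25.275)

(16.084, 26.424, 25.275)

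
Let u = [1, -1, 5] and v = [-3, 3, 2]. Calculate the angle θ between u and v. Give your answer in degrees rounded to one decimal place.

u · v = 1·(-3) + (-1)·3 + 5·2 = -3 - 3 + 10 = 4
|u|² = 1 + 1 + 25 = 27,  |u| = √27 ≈ 5.196152
|v|² = 9 + 9 + 4 = 22,  |v| = √22 ≈ 4.690416
cos θ = 4 / (5.196152 · 4.690416) ≈ 0.16412
θ = arccos(0.16412) ≈ 80.6°

80.6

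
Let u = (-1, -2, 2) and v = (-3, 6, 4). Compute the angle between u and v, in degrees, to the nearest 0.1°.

u · v = (-1)·(-3) + (-2)·6 + 2·4 = 3 - 12 + 8 = -1
|u|² = 1 + 4 + 4 = 9,  |u| = √9 ≈ 3.000000
|v|² = 9 + 36 + 16 = 61,  |v| = √61 ≈ 7.810250
cos θ = -1 / (3.000000 · 7.810250) ≈ -0.04268
θ = arccos(-0.04268) ≈ 92.4°

92.4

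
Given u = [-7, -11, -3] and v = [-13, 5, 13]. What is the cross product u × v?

(-128, 130, -178)

i: (-11)·13 - (-3)·5 = -143 - (-15) = -128
j: (-3)·(-13) - (-7)·13 = 39 - (-91) = 130
k: (-7)·5 - (-11)·(-13) = -35 - 143 = -178
u × v = (-128, 130, -178)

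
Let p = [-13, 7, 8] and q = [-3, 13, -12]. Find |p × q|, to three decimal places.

i: 7·(-12) - 8·13 = -84 - 104 = -188
j: 8·(-3) - (-13)·(-12) = -24 - 156 = -180
k: (-13)·13 - 7·(-3) = -169 - (-21) = -148
p × q = (-188, -180, -148)
|p × q| = √((-188)² + (-180)² + (-148)²) = √89648 ≈ 299.4128

299.413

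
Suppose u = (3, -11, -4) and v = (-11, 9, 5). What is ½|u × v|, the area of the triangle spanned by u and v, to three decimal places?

i: (-11)·5 - (-4)·9 = -55 - (-36) = -19
j: (-4)·(-11) - 3·5 = 44 - 15 = 29
k: 3·9 - (-11)·(-11) = 27 - 121 = -94
u × v = (-19, 29, -94)
|u × v| = √((-19)² + 29² + (-94)²) = √10038 ≈ 100.1898
area = ½ · 100.1898 ≈ 50.095

50.095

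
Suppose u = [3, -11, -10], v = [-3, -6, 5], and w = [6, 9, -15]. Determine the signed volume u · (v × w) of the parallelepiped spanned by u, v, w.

v × w:
i: (-6)·(-15) - 5·9 = 90 - 45 = 45
j: 5·6 - (-3)·(-15) = 30 - 45 = -15
k: (-3)·9 - (-6)·6 = -27 - (-36) = 9
v × w = (45, -15, 9)
u · (v × w) = 3·45 + (-11)·(-15) + (-10)·9 = 135 + 165 - 90 = 210

210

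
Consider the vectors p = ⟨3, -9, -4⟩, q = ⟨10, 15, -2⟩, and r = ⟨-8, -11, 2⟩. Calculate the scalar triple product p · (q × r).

q × r:
i: 15·2 - (-2)·(-11) = 30 - 22 = 8
j: (-2)·(-8) - 10·2 = 16 - 20 = -4
k: 10·(-11) - 15·(-8) = -110 - (-120) = 10
q × r = (8, -4, 10)
p · (q × r) = 3·8 + (-9)·(-4) + (-4)·10 = 24 + 36 - 40 = 20

20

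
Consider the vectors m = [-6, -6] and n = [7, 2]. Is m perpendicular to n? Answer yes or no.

no

m · n = (-6)·7 + (-6)·2 = -42 - 12 = -54
Nonzero, so the vectors are not orthogonal.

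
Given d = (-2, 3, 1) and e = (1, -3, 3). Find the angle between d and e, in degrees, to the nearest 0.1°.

d · e = (-2)·1 + 3·(-3) + 1·3 = -2 - 9 + 3 = -8
|d|² = 4 + 9 + 1 = 14,  |d| = √14 ≈ 3.741657
|e|² = 1 + 9 + 9 = 19,  |e| = √19 ≈ 4.358899
cos θ = -8 / (3.741657 · 4.358899) ≈ -0.49051
θ = arccos(-0.49051) ≈ 119.4°

119.4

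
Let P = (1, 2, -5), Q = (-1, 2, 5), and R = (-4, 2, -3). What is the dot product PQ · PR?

PQ = Q − P = (-2, 0, 10)
PR = R − P = (-5, 0, 2)
PQ · PR = (-2)·(-5) + 0·0 + 10·2 = 10 + 0 + 20 = 30

30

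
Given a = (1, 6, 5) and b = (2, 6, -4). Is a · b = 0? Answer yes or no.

no

a · b = 1·2 + 6·6 + 5·(-4) = 2 + 36 - 20 = 18
Nonzero, so the vectors are not orthogonal.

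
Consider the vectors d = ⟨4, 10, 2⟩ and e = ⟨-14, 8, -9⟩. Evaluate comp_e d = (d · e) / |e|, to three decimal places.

0.325

d · e = 4·(-14) + 10·8 + 2·(-9) = -56 + 80 - 18 = 6
|e| = √(196 + 64 + 81) = √341 ≈ 18.4662
comp_e d = 6 / √341 ≈ 0.325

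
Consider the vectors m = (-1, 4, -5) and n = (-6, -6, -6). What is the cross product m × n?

i: 4·(-6) - (-5)·(-6) = -24 - 30 = -54
j: (-5)·(-6) - (-1)·(-6) = 30 - 6 = 24
k: (-1)·(-6) - 4·(-6) = 6 - (-24) = 30
m × n = (-54, 24, 30)

(-54, 24, 30)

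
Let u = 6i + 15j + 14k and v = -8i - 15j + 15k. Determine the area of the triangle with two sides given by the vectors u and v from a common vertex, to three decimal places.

240.275

i: 15·15 - 14·(-15) = 225 - (-210) = 435
j: 14·(-8) - 6·15 = -112 - 90 = -202
k: 6·(-15) - 15·(-8) = -90 - (-120) = 30
u × v = (435, -202, 30)
|u × v| = √(435² + (-202)² + 30²) = √230929 ≈ 480.5507
area = ½ · 480.5507 ≈ 240.275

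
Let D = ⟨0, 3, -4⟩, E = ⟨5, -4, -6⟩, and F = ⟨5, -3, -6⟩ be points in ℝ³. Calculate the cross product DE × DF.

(2, 0, 5)

DE = (5, -7, -2)
DF = (5, -6, -2)
i: (-7)·(-2) - (-2)·(-6) = 14 - 12 = 2
j: (-2)·5 - 5·(-2) = -10 - (-10) = 0
k: 5·(-6) - (-7)·5 = -30 - (-35) = 5
DE × DF = (2, 0, 5)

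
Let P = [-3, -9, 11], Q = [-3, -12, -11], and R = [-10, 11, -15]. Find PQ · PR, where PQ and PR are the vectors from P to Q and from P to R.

512

PQ = Q − P = (0, -3, -22)
PR = R − P = (-7, 20, -26)
PQ · PR = 0·(-7) + (-3)·20 + (-22)·(-26) = 0 - 60 + 572 = 512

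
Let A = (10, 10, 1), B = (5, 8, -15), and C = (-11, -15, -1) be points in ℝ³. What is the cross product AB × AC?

AB = (-5, -2, -16)
AC = (-21, -25, -2)
i: (-2)·(-2) - (-16)·(-25) = 4 - 400 = -396
j: (-16)·(-21) - (-5)·(-2) = 336 - 10 = 326
k: (-5)·(-25) - (-2)·(-21) = 125 - 42 = 83
AB × AC = (-396, 326, 83)

(-396, 326, 83)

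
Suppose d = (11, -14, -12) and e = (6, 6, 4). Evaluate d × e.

(16, -116, 150)

i: (-14)·4 - (-12)·6 = -56 - (-72) = 16
j: (-12)·6 - 11·4 = -72 - 44 = -116
k: 11·6 - (-14)·6 = 66 - (-84) = 150
d × e = (16, -116, 150)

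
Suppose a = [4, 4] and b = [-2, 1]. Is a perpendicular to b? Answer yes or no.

a · b = 4·(-2) + 4·1 = -8 + 4 = -4
Nonzero, so the vectors are not orthogonal.

no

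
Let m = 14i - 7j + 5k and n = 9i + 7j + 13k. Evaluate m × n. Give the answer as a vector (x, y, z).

i: (-7)·13 - 5·7 = -91 - 35 = -126
j: 5·9 - 14·13 = 45 - 182 = -137
k: 14·7 - (-7)·9 = 98 - (-63) = 161
m × n = (-126, -137, 161)

(-126, -137, 161)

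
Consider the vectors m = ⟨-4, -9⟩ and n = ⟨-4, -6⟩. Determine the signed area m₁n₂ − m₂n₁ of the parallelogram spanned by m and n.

(-4)·(-6) - (-9)·(-4) = 24 - 36 = -12

-12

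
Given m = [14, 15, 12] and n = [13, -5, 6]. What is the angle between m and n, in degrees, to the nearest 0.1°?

m · n = 14·13 + 15·(-5) + 12·6 = 182 - 75 + 72 = 179
|m|² = 196 + 225 + 144 = 565,  |m| = √565 ≈ 23.769729
|n|² = 169 + 25 + 36 = 230,  |n| = √230 ≈ 15.165751
cos θ = 179 / (23.769729 · 15.165751) ≈ 0.49655
θ = arccos(0.49655) ≈ 60.2°

60.2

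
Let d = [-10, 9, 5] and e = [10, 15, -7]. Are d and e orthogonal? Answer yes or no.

d · e = (-10)·10 + 9·15 + 5·(-7) = -100 + 135 - 35 = 0
Zero, so the vectors are orthogonal.

yes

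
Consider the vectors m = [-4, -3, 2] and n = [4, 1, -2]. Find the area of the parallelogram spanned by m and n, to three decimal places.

i: (-3)·(-2) - 2·1 = 6 - 2 = 4
j: 2·4 - (-4)·(-2) = 8 - 8 = 0
k: (-4)·1 - (-3)·4 = -4 - (-12) = 8
m × n = (4, 0, 8)
|m × n| = √(4² + 0² + 8²) = √80 ≈ 8.9443

8.944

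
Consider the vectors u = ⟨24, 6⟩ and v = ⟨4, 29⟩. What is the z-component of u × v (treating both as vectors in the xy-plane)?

672

24·29 - 6·4 = 696 - 24 = 672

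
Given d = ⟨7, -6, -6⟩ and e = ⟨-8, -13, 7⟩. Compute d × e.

i: (-6)·7 - (-6)·(-13) = -42 - 78 = -120
j: (-6)·(-8) - 7·7 = 48 - 49 = -1
k: 7·(-13) - (-6)·(-8) = -91 - 48 = -139
d × e = (-120, -1, -139)

(-120, -1, -139)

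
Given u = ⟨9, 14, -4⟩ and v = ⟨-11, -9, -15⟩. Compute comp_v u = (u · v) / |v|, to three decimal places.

-7.985

u · v = 9·(-11) + 14·(-9) + (-4)·(-15) = -99 - 126 + 60 = -165
|v| = √(121 + 81 + 225) = √427 ≈ 20.6640
comp_v u = -165 / √427 ≈ -7.985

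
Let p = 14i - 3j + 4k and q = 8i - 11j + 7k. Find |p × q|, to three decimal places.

i: (-3)·7 - 4·(-11) = -21 - (-44) = 23
j: 4·8 - 14·7 = 32 - 98 = -66
k: 14·(-11) - (-3)·8 = -154 - (-24) = -130
p × q = (23, -66, -130)
|p × q| = √(23² + (-66)² + (-130)²) = √21785 ≈ 147.5974

147.597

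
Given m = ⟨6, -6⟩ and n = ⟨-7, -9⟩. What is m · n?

m · n = 6·(-7) + (-6)·(-9) = -42 + 54 = 12

12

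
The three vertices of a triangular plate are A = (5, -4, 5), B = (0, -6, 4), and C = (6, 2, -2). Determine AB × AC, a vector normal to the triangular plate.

(20, -36, -28)

AB = (-5, -2, -1)
AC = (1, 6, -7)
i: (-2)·(-7) - (-1)·6 = 14 - (-6) = 20
j: (-1)·1 - (-5)·(-7) = -1 - 35 = -36
k: (-5)·6 - (-2)·1 = -30 - (-2) = -28
AB × AC = (20, -36, -28)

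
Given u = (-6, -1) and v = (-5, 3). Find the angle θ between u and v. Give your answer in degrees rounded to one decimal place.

u · v = (-6)·(-5) + (-1)·3 = 30 - 3 = 27
|u|² = 36 + 1 = 37,  |u| = √37 ≈ 6.082763
|v|² = 25 + 9 = 34,  |v| = √34 ≈ 5.830952
cos θ = 27 / (6.082763 · 5.830952) ≈ 0.76124
θ = arccos(0.76124) ≈ 40.4°

40.4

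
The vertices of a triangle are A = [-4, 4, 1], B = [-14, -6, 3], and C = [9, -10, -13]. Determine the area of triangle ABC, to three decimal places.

168.908

AB = (-10, -10, 2),  AC = (13, -14, -14)
i: (-10)·(-14) - 2·(-14) = 140 - (-28) = 168
j: 2·13 - (-10)·(-14) = 26 - 140 = -114
k: (-10)·(-14) - (-10)·13 = 140 - (-130) = 270
AB × AC = (168, -114, 270)
|AB × AC| = √114120 ≈ 337.8165
area = ½ · 337.8165 ≈ 168.908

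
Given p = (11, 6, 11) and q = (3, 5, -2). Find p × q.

(-67, 55, 37)

i: 6·(-2) - 11·5 = -12 - 55 = -67
j: 11·3 - 11·(-2) = 33 - (-22) = 55
k: 11·5 - 6·3 = 55 - 18 = 37
p × q = (-67, 55, 37)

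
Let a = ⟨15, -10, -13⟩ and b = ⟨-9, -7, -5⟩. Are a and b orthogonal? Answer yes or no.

a · b = 15·(-9) + (-10)·(-7) + (-13)·(-5) = -135 + 70 + 65 = 0
Zero, so the vectors are orthogonal.

yes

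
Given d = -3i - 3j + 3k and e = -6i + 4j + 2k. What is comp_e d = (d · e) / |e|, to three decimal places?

d · e = (-3)·(-6) + (-3)·4 + 3·2 = 18 - 12 + 6 = 12
|e| = √(36 + 16 + 4) = √56 ≈ 7.4833
comp_e d = 12 / √56 ≈ 1.604

1.604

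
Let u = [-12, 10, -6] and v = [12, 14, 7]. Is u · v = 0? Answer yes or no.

no

u · v = (-12)·12 + 10·14 + (-6)·7 = -144 + 140 - 42 = -46
Nonzero, so the vectors are not orthogonal.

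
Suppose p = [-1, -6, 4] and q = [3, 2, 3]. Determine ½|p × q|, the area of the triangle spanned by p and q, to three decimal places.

i: (-6)·3 - 4·2 = -18 - 8 = -26
j: 4·3 - (-1)·3 = 12 - (-3) = 15
k: (-1)·2 - (-6)·3 = -2 - (-18) = 16
p × q = (-26, 15, 16)
|p × q| = √((-26)² + 15² + 16²) = √1157 ≈ 34.0147
area = ½ · 34.0147 ≈ 17.007

17.007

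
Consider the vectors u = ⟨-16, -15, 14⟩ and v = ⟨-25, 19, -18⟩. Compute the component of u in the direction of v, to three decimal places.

u · v = (-16)·(-25) + (-15)·19 + 14·(-18) = 400 - 285 - 252 = -137
|v| = √(625 + 361 + 324) = √1310 ≈ 36.1939
comp_v u = -137 / √1310 ≈ -3.785

-3.785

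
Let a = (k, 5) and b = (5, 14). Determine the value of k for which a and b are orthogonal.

-14

a · b = k·5 + 5·14 = 70 + 5k
Set equal to 0: 5k = -70, so k = -14.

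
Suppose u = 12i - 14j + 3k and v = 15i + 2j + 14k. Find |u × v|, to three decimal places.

i: (-14)·14 - 3·2 = -196 - 6 = -202
j: 3·15 - 12·14 = 45 - 168 = -123
k: 12·2 - (-14)·15 = 24 - (-210) = 234
u × v = (-202, -123, 234)
|u × v| = √((-202)² + (-123)² + 234²) = √110689 ≈ 332.6996

332.700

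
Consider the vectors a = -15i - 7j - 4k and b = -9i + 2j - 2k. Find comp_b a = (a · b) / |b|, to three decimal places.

13.674

a · b = (-15)·(-9) + (-7)·2 + (-4)·(-2) = 135 - 14 + 8 = 129
|b| = √(81 + 4 + 4) = √89 ≈ 9.4340
comp_b a = 129 / √89 ≈ 13.674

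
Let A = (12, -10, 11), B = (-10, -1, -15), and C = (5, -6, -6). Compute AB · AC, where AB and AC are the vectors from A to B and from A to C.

632

AB = B − A = (-22, 9, -26)
AC = C − A = (-7, 4, -17)
AB · AC = (-22)·(-7) + 9·4 + (-26)·(-17) = 154 + 36 + 442 = 632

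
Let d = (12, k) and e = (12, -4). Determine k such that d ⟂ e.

36

d · e = 12·12 + k·(-4) = 144 - 4k
Set equal to 0: -4k = -144, so k = 36.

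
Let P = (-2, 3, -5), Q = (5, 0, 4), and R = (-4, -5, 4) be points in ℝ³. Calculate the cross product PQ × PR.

PQ = (7, -3, 9)
PR = (-2, -8, 9)
i: (-3)·9 - 9·(-8) = -27 - (-72) = 45
j: 9·(-2) - 7·9 = -18 - 63 = -81
k: 7·(-8) - (-3)·(-2) = -56 - 6 = -62
PQ × PR = (45, -81, -62)

(45, -81, -62)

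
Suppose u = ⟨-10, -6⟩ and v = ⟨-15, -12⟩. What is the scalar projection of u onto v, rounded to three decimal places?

11.557

u · v = (-10)·(-15) + (-6)·(-12) = 150 + 72 = 222
|v| = √(225 + 144) = √369 ≈ 19.2094
comp_v u = 222 / √369 ≈ 11.557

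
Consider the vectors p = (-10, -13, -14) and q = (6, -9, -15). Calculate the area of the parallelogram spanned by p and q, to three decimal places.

i: (-13)·(-15) - (-14)·(-9) = 195 - 126 = 69
j: (-14)·6 - (-10)·(-15) = -84 - 150 = -234
k: (-10)·(-9) - (-13)·6 = 90 - (-78) = 168
p × q = (69, -234, 168)
|p × q| = √(69² + (-234)² + 168²) = √87741 ≈ 296.2111

296.211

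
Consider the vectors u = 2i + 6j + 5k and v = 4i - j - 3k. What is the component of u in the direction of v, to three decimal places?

u · v = 2·4 + 6·(-1) + 5·(-3) = 8 - 6 - 15 = -13
|v| = √(16 + 1 + 9) = √26 ≈ 5.0990
comp_v u = -13 / √26 ≈ -2.550

-2.550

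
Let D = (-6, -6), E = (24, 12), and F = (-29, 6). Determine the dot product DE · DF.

DE = E − D = (30, 18)
DF = F − D = (-23, 12)
DE · DF = 30·(-23) + 18·12 = -690 + 216 = -474

-474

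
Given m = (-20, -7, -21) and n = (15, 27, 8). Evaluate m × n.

i: (-7)·8 - (-21)·27 = -56 - (-567) = 511
j: (-21)·15 - (-20)·8 = -315 - (-160) = -155
k: (-20)·27 - (-7)·15 = -540 - (-105) = -435
m × n = (511, -155, -435)

(511, -155, -435)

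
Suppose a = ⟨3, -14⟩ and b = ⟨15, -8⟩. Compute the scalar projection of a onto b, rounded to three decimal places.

a · b = 3·15 + (-14)·(-8) = 45 + 112 = 157
|b| = √(225 + 64) = √289 ≈ 17.0000
comp_b a = 157 / √289 ≈ 9.235

9.235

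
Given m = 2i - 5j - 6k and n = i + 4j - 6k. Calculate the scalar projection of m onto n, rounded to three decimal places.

m · n = 2·1 + (-5)·4 + (-6)·(-6) = 2 - 20 + 36 = 18
|n| = √(1 + 16 + 36) = √53 ≈ 7.2801
comp_n m = 18 / √53 ≈ 2.472

2.472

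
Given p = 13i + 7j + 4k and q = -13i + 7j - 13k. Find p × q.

(-119, 117, 182)

i: 7·(-13) - 4·7 = -91 - 28 = -119
j: 4·(-13) - 13·(-13) = -52 - (-169) = 117
k: 13·7 - 7·(-13) = 91 - (-91) = 182
p × q = (-119, 117, 182)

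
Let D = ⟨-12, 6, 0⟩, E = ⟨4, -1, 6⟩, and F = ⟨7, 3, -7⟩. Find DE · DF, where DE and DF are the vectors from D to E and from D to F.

283

DE = E − D = (16, -7, 6)
DF = F − D = (19, -3, -7)
DE · DF = 16·19 + (-7)·(-3) + 6·(-7) = 304 + 21 - 42 = 283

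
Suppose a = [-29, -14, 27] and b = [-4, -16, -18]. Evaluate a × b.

i: (-14)·(-18) - 27·(-16) = 252 - (-432) = 684
j: 27·(-4) - (-29)·(-18) = -108 - 522 = -630
k: (-29)·(-16) - (-14)·(-4) = 464 - 56 = 408
a × b = (684, -630, 408)

(684, -630, 408)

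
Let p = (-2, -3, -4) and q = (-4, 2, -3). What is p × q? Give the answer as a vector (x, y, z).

i: (-3)·(-3) - (-4)·2 = 9 - (-8) = 17
j: (-4)·(-4) - (-2)·(-3) = 16 - 6 = 10
k: (-2)·2 - (-3)·(-4) = -4 - 12 = -16
p × q = (17, 10, -16)

(17, 10, -16)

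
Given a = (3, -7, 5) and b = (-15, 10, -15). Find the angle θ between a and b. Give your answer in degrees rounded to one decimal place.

152.8

a · b = 3·(-15) + (-7)·10 + 5·(-15) = -45 - 70 - 75 = -190
|a|² = 9 + 49 + 25 = 83,  |a| = √83 ≈ 9.110434
|b|² = 225 + 100 + 225 = 550,  |b| = √550 ≈ 23.452079
cos θ = -190 / (9.110434 · 23.452079) ≈ -0.88927
θ = arccos(-0.88927) ≈ 152.8°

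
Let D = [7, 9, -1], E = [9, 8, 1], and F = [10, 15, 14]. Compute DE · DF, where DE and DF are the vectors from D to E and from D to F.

DE = E − D = (2, -1, 2)
DF = F − D = (3, 6, 15)
DE · DF = 2·3 + (-1)·6 + 2·15 = 6 - 6 + 30 = 30

30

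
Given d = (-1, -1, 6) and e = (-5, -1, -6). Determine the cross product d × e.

i: (-1)·(-6) - 6·(-1) = 6 - (-6) = 12
j: 6·(-5) - (-1)·(-6) = -30 - 6 = -36
k: (-1)·(-1) - (-1)·(-5) = 1 - 5 = -4
d × e = (12, -36, -4)

(12, -36, -4)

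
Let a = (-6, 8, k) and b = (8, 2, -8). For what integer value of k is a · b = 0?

a · b = (-6)·8 + 8·2 + k·(-8) = -32 - 8k
Set equal to 0: -8k = 32, so k = -4.

-4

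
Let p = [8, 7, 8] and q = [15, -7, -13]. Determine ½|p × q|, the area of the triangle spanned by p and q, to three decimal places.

139.034

i: 7·(-13) - 8·(-7) = -91 - (-56) = -35
j: 8·15 - 8·(-13) = 120 - (-104) = 224
k: 8·(-7) - 7·15 = -56 - 105 = -161
p × q = (-35, 224, -161)
|p × q| = √((-35)² + 224² + (-161)²) = √77322 ≈ 278.0683
area = ½ · 278.0683 ≈ 139.034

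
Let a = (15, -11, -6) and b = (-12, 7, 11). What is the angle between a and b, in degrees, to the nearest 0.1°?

a · b = 15·(-12) + (-11)·7 + (-6)·11 = -180 - 77 - 66 = -323
|a|² = 225 + 121 + 36 = 382,  |a| = √382 ≈ 19.544820
|b|² = 144 + 49 + 121 = 314,  |b| = √314 ≈ 17.720045
cos θ = -323 / (19.544820 · 17.720045) ≈ -0.93262
θ = arccos(-0.93262) ≈ 158.8°

158.8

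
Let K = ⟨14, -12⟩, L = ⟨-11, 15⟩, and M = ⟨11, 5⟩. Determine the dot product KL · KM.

KL = L − K = (-25, 27)
KM = M − K = (-3, 17)
KL · KM = (-25)·(-3) + 27·17 = 75 + 459 = 534

534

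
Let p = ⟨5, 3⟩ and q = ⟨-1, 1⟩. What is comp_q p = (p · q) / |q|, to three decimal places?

p · q = 5·(-1) + 3·1 = -5 + 3 = -2
|q| = √(1 + 1) = √2 ≈ 1.4142
comp_q p = -2 / √2 ≈ -1.414

-1.414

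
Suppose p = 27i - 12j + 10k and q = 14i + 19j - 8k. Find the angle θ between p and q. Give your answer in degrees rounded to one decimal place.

p · q = 27·14 + (-12)·19 + 10·(-8) = 378 - 228 - 80 = 70
|p|² = 729 + 144 + 100 = 973,  |p| = √973 ≈ 31.192948
|q|² = 196 + 361 + 64 = 621,  |q| = √621 ≈ 24.919872
cos θ = 70 / (31.192948 · 24.919872) ≈ 0.09005
θ = arccos(0.09005) ≈ 84.8°

84.8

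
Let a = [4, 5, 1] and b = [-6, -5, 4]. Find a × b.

i: 5·4 - 1·(-5) = 20 - (-5) = 25
j: 1·(-6) - 4·4 = -6 - 16 = -22
k: 4·(-5) - 5·(-6) = -20 - (-30) = 10
a × b = (25, -22, 10)

(25, -22, 10)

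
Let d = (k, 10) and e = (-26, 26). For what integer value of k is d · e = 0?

d · e = k·(-26) + 10·26 = 260 - 26k
Set equal to 0: -26k = -260, so k = 10.

10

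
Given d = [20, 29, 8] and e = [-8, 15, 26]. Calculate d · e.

483

d · e = 20·(-8) + 29·15 + 8·26 = -160 + 435 + 208 = 483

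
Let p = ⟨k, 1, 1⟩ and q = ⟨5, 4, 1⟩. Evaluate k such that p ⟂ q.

p · q = k·5 + 1·4 + 1·1 = 5 + 5k
Set equal to 0: 5k = -5, so k = -1.

-1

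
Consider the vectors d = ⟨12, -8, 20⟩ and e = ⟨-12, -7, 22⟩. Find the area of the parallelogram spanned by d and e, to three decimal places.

536.388

i: (-8)·22 - 20·(-7) = -176 - (-140) = -36
j: 20·(-12) - 12·22 = -240 - 264 = -504
k: 12·(-7) - (-8)·(-12) = -84 - 96 = -180
d × e = (-36, -504, -180)
|d × e| = √((-36)² + (-504)² + (-180)²) = √287712 ≈ 536.3879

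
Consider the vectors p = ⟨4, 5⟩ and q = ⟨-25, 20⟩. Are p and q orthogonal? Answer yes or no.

p · q = 4·(-25) + 5·20 = -100 + 100 = 0
Zero, so the vectors are orthogonal.

yes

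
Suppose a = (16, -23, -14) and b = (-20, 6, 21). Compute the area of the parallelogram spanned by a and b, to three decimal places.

542.985

i: (-23)·21 - (-14)·6 = -483 - (-84) = -399
j: (-14)·(-20) - 16·21 = 280 - 336 = -56
k: 16·6 - (-23)·(-20) = 96 - 460 = -364
a × b = (-399, -56, -364)
|a × b| = √((-399)² + (-56)² + (-364)²) = √294833 ≈ 542.9853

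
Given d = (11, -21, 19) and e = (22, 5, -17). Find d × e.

(262, 605, 517)

i: (-21)·(-17) - 19·5 = 357 - 95 = 262
j: 19·22 - 11·(-17) = 418 - (-187) = 605
k: 11·5 - (-21)·22 = 55 - (-462) = 517
d × e = (262, 605, 517)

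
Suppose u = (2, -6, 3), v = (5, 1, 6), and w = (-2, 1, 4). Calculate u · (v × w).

v × w:
i: 1·4 - 6·1 = 4 - 6 = -2
j: 6·(-2) - 5·4 = -12 - 20 = -32
k: 5·1 - 1·(-2) = 5 - (-2) = 7
v × w = (-2, -32, 7)
u · (v × w) = 2·(-2) + (-6)·(-32) + 3·7 = -4 + 192 + 21 = 209

209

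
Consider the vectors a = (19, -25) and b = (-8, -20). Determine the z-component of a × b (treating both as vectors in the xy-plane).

-580

19·(-20) - (-25)·(-8) = -380 - 200 = -580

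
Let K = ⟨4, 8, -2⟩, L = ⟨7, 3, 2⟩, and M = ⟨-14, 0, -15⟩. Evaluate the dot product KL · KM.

KL = L − K = (3, -5, 4)
KM = M − K = (-18, -8, -13)
KL · KM = 3·(-18) + (-5)·(-8) + 4·(-13) = -54 + 40 - 52 = -66

-66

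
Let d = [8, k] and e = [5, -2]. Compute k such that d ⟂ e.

d · e = 8·5 + k·(-2) = 40 - 2k
Set equal to 0: -2k = -40, so k = 20.

20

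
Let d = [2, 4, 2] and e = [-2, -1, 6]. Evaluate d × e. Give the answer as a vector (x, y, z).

i: 4·6 - 2·(-1) = 24 - (-2) = 26
j: 2·(-2) - 2·6 = -4 - 12 = -16
k: 2·(-1) - 4·(-2) = -2 - (-8) = 6
d × e = (26, -16, 6)

(26, -16, 6)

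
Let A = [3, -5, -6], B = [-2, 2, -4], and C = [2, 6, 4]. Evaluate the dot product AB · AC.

AB = B − A = (-5, 7, 2)
AC = C − A = (-1, 11, 10)
AB · AC = (-5)·(-1) + 7·11 + 2·10 = 5 + 77 + 20 = 102

102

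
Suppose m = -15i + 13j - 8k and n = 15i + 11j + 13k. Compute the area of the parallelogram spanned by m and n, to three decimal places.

i: 13·13 - (-8)·11 = 169 - (-88) = 257
j: (-8)·15 - (-15)·13 = -120 - (-195) = 75
k: (-15)·11 - 13·15 = -165 - 195 = -360
m × n = (257, 75, -360)
|m × n| = √(257² + 75² + (-360)²) = √201274 ≈ 448.6357

448.636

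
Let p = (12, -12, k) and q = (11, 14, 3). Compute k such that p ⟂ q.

12

p · q = 12·11 + (-12)·14 + k·3 = -36 + 3k
Set equal to 0: 3k = 36, so k = 12.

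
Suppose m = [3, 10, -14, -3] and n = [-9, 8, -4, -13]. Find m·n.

m · n = 3·(-9) + 10·8 + (-14)·(-4) + (-3)·(-13) = -27 + 80 + 56 + 39 = 148

148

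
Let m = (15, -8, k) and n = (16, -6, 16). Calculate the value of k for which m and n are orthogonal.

-18

m · n = 15·16 + (-8)·(-6) + k·16 = 288 + 16k
Set equal to 0: 16k = -288, so k = -18.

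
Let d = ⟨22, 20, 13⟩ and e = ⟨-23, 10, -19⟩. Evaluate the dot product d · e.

-553

d · e = 22·(-23) + 20·10 + 13·(-19) = -506 + 200 - 247 = -553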